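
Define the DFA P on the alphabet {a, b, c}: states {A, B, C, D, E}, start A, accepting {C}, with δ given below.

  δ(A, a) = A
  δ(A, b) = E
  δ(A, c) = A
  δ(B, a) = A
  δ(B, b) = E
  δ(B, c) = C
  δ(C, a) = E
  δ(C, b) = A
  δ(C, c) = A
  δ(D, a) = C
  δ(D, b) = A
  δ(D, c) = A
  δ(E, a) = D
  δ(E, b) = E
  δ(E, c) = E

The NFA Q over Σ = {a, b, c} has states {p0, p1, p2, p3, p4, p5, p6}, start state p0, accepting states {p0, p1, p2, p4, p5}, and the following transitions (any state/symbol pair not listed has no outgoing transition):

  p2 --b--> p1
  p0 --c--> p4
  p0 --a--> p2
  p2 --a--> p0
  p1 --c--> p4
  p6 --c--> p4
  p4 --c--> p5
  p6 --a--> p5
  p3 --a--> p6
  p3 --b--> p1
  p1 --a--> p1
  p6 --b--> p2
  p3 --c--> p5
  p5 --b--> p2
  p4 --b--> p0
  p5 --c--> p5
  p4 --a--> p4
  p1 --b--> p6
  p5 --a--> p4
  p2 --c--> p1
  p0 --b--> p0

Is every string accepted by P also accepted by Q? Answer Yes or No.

Yes

Exploring the product automaton P × Q from the start pair (A, p0), following both machines on each input symbol, reaches 21 state pairs: (A, p0), (A, p2), (E, p0), (A, p4), (E, p1), (A, p1), (D, p2), (E, p4), (A, p5), (D, p1), (E, p6), (C, p0), (D, p4), (E, p5), (E, p2), (C, p1), (A, p6), (D, p5), (C, p4), (D, p0), (C, p2).
P accepts in {C} and Q accepts in {p0, p1, p2, p4, p5}. The reachable pairs whose P-component is accepting are (C, p0), (C, p1), (C, p4), (C, p2); in each of them the Q-component is accepting too, so the product for L(P) \ L(Q) (P-component accepting, Q-component rejecting) has no reachable accepting pair and the difference is empty.
Hence every string in L(P) is also in L(Q).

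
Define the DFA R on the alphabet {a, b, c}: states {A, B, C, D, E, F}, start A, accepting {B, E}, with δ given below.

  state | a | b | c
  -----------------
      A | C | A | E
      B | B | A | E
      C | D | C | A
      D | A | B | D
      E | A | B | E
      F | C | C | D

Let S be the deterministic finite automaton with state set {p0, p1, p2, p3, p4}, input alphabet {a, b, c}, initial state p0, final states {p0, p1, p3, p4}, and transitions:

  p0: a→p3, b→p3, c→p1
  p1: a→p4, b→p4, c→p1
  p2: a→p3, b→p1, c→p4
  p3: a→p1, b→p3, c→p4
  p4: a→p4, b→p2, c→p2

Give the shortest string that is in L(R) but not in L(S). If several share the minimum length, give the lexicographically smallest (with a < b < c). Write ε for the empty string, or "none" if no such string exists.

The string acc is accepted by R but not by S.
No shorter string lies in the difference, and acc is the lexicographically first length-3 string in L(R) \ L(S).

acc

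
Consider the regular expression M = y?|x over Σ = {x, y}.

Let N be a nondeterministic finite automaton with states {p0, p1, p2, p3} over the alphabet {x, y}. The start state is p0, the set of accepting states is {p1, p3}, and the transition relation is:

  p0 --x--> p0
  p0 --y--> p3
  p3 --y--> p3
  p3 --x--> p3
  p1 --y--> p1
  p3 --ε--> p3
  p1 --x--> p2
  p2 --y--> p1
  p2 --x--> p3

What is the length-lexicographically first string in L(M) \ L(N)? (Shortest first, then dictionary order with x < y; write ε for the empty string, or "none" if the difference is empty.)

ε

The empty string ε is accepted by M but not by N.
Since ε is the unique shortest string, it is the required witness.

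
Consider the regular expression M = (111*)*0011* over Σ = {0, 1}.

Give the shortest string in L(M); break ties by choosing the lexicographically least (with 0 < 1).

By inspection of the expression, no string of length less than 3 matches, and 001 is the lexicographically first match of length 3.

001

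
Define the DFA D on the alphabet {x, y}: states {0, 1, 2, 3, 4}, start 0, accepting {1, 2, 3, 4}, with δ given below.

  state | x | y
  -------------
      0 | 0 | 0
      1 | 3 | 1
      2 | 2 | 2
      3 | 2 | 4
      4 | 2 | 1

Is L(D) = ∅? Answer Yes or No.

The states reachable from the start state are {0}.
None of the accepting states {1, 2, 3, 4} is reachable, so no string is accepted and L(D) = ∅.

Yes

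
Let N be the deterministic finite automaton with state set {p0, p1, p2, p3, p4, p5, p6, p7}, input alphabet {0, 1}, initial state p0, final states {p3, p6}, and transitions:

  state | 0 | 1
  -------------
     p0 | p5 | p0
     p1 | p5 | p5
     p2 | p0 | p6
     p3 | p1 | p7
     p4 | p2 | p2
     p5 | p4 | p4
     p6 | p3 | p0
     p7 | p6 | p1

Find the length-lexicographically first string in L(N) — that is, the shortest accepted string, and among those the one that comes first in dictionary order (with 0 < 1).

A breadth-first search from p0 reaches an accepting state first via the path p0 → p5 → p4 → p2 → p6 on input 0001.
No string of length < 4 is accepted (BFS exhausts all shorter strings without reaching an accepting state), and 0001 is the lexicographically least accepting string of length 4.

0001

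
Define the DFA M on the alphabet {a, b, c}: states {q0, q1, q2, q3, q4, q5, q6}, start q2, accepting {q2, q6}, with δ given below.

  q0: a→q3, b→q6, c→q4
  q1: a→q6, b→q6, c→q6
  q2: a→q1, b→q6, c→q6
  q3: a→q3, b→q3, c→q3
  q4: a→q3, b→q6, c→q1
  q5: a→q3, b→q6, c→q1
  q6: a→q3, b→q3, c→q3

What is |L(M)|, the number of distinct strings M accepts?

6

The useful subgraph on states {q1, q2, q6} is acyclic, so L(M) is finite; the longest accepting path visits 3 useful states, giving maximum string length 2.
Counting accepting paths from q2 by length: 1 of length 0, 2 of length 1, 3 of length 2. Total 6.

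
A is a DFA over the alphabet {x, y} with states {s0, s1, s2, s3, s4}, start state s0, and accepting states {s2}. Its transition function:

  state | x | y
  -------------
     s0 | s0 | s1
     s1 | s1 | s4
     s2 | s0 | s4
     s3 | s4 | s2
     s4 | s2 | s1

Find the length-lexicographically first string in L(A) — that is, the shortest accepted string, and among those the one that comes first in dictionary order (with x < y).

A breadth-first search from s0 reaches an accepting state first via the path s0 → s1 → s4 → s2 on input yyx.
No string of length < 3 is accepted (BFS exhausts all shorter strings without reaching an accepting state), and yyx is the lexicographically least accepting string of length 3.

yyx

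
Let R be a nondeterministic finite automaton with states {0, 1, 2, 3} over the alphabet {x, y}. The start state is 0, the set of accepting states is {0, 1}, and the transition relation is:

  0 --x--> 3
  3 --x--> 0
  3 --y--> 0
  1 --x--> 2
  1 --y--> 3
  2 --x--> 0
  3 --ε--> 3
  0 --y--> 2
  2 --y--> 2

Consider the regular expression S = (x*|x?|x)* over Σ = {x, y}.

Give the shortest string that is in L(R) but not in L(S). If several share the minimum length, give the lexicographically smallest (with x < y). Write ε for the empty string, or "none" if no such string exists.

xy

The string xy is accepted by R but not by S.
No shorter string lies in the difference, and xy is the lexicographically first length-2 string in L(R) \ L(S).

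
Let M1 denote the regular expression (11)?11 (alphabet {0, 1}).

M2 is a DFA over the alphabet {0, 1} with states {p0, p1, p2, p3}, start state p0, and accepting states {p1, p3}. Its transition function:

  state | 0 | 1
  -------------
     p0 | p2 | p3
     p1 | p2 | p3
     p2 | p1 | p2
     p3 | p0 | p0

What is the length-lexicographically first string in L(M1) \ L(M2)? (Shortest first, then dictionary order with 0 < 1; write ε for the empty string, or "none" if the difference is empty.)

The string 11 is accepted by M1 but not by M2.
No shorter string lies in the difference, and 11 is the lexicographically first length-2 string in L(M1) \ L(M2).

11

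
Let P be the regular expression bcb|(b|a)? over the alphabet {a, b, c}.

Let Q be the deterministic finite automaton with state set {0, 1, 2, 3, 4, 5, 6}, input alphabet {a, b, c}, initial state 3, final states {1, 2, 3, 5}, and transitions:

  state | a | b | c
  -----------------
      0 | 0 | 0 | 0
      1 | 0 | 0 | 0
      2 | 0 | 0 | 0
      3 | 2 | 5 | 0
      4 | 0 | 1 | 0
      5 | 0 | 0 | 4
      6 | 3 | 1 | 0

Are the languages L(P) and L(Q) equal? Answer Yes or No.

Converting the expression P to a DFA (subset construction, then merging equivalent states) gives the minimal DFA with states {p0, p1, p2, p3, p4}, start state p0, accepting states {p0, p1, p2} and transitions p0: a→p1, b→p2, c→p3; p1: a→p3, b→p3, c→p3; p2: a→p3, b→p3, c→p4; p3: a→p3, b→p3, c→p3; p4: a→p3, b→p1, c→p3.
Exploring the product automaton P × Q from the start pair (p0, 3), following both machines on each input symbol, reaches 6 state pairs: (p0, 3), (p1, 2), (p2, 5), (p3, 0), (p4, 4), (p1, 1).
P accepts in {p0, p1, p2} and Q accepts in {1, 2, 3, 5}. In every reachable pair the two components are either both accepting — (p0, 3), (p1, 2), (p2, 5), (p1, 1) — or both non-accepting, so no string is accepted by exactly one of the machines: L(P) \ L(Q) and L(Q) \ L(P) are both empty.
Hence every string is accepted by P iff it is accepted by Q, and the two languages coincide.

Yes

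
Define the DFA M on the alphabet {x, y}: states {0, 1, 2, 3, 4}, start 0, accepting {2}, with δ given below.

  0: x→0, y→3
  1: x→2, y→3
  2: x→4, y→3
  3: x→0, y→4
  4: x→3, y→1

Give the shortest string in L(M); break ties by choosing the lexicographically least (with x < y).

yyyx

A breadth-first search from 0 reaches an accepting state first via the path 0 → 3 → 4 → 1 → 2 on input yyyx.
No string of length < 4 is accepted (BFS exhausts all shorter strings without reaching an accepting state), and yyyx is the lexicographically least accepting string of length 4.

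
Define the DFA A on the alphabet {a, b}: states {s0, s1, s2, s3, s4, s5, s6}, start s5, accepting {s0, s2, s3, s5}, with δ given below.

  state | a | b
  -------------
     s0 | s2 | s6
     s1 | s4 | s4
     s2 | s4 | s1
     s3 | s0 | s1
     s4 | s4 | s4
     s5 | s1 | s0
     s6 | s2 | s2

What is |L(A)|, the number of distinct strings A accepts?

The useful subgraph on states {s0, s2, s5, s6} is acyclic, so L(A) is finite; the longest accepting path visits 4 useful states, giving maximum string length 3.
Counting accepting paths from s5 by length: 1 of length 0, 1 of length 1, 1 of length 2, 2 of length 3. Total 5.

5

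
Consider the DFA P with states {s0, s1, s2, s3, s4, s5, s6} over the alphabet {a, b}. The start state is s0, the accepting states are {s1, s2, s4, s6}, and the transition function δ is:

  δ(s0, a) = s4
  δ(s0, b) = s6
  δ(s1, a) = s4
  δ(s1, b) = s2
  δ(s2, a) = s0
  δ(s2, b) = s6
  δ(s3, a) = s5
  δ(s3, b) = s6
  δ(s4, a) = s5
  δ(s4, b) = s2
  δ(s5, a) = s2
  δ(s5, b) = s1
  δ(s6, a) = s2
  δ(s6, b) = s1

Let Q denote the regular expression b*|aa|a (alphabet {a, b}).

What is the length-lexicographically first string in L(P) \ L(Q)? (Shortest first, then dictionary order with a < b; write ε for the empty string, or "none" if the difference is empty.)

The string ab is accepted by P but not by Q.
No shorter string lies in the difference, and ab is the lexicographically first length-2 string in L(P) \ L(Q).

ab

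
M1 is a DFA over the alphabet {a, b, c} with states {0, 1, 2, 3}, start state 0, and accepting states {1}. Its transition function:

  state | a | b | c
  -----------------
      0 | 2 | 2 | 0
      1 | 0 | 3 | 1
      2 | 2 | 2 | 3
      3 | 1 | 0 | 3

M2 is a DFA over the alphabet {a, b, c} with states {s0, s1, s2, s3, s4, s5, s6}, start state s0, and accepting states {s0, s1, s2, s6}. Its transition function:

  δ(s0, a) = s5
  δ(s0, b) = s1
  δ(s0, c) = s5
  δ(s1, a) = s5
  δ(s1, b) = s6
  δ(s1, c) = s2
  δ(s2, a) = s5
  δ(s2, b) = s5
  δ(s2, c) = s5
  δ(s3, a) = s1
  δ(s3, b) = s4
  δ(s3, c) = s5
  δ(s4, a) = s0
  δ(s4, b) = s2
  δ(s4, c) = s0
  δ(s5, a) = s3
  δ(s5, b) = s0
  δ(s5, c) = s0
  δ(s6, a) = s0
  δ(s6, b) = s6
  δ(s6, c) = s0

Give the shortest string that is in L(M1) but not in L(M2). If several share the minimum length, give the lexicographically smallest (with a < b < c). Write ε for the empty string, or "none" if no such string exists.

aca

The string aca is accepted by M1 but not by M2.
No shorter string lies in the difference, and aca is the lexicographically first length-3 string in L(M1) \ L(M2).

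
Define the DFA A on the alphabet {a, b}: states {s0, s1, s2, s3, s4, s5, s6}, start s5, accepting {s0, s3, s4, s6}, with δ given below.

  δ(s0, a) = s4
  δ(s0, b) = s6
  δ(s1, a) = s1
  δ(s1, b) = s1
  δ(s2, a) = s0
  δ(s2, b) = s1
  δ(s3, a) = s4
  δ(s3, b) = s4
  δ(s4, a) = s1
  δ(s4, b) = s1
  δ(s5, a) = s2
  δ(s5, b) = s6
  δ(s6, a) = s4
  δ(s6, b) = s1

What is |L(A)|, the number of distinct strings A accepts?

The useful subgraph on states {s0, s2, s4, s5, s6} is acyclic, so L(A) is finite; the longest accepting path visits 5 useful states, giving maximum string length 4.
Counting accepting paths from s5 by length: 1 of length 1, 2 of length 2, 2 of length 3, 1 of length 4. Total 6.

6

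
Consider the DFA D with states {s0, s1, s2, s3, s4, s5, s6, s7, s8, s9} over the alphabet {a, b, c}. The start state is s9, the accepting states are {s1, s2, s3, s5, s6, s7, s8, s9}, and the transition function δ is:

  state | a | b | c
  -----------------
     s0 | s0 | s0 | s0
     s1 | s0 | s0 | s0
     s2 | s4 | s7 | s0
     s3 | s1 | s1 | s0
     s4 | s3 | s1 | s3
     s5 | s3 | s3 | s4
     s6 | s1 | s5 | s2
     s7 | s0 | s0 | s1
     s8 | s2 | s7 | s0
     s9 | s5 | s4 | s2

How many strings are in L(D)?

The useful subgraph on states {s1, s2, s3, s4, s5, s7, s9} is acyclic, so L(D) is finite; the longest accepting path visits 5 useful states, giving maximum string length 4.
Counting accepting paths from s9 by length: 1 of length 0, 2 of length 1, 6 of length 2, 15 of length 3, 8 of length 4. Total 32.

32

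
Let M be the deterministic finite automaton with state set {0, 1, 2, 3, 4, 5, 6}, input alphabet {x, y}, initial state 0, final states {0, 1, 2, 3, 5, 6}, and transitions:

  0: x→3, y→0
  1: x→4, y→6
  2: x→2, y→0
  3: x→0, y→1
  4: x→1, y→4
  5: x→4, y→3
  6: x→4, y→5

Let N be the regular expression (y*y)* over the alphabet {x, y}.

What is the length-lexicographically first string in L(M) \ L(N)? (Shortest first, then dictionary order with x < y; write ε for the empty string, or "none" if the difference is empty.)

The string x is accepted by M but not by N.
No shorter string lies in the difference, and x is the lexicographically first length-1 string in L(M) \ L(N).

x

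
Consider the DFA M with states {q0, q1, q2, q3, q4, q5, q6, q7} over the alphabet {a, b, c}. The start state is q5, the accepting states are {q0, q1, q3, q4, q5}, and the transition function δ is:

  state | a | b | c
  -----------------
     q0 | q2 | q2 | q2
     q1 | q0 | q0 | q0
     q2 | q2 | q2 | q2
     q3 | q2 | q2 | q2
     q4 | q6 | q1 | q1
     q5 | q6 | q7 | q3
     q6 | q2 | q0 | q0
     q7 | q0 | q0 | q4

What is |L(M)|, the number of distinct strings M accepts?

17

The useful subgraph on states {q0, q1, q3, q4, q5, q6, q7} is acyclic, so L(M) is finite; the longest accepting path visits 5 useful states, giving maximum string length 4.
Counting accepting paths from q5 by length: 1 of length 0, 1 of length 1, 5 of length 2, 2 of length 3, 8 of length 4. Total 17.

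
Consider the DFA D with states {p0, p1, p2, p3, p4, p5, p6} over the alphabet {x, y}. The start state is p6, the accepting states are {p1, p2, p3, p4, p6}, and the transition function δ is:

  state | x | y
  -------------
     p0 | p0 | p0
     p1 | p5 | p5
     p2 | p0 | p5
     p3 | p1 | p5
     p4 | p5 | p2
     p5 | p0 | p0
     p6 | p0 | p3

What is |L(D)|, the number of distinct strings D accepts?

3

The useful subgraph on states {p1, p3, p6} is acyclic, so L(D) is finite; the longest accepting path visits 3 useful states, giving maximum string length 2.
Counting accepting paths from p6 by length: 1 of length 0, 1 of length 1, 1 of length 2. Total 3.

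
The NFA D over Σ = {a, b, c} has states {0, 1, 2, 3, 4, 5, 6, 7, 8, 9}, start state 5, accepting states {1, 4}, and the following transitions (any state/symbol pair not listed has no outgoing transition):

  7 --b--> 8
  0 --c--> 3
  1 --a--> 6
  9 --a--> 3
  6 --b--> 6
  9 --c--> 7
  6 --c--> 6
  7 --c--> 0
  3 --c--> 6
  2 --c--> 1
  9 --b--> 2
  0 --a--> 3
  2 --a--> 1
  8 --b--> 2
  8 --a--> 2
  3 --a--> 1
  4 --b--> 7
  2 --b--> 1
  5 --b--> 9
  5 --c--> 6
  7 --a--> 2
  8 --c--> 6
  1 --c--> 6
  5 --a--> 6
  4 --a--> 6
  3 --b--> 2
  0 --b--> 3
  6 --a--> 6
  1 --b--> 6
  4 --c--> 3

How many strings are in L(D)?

The useful subgraph on states {0, 1, 2, 3, 5, 7, 8, 9} is acyclic, so L(D) is finite; the longest accepting path visits 7 useful states, giving maximum string length 6.
Counting accepting paths from 5 by length: 4 of length 3, 6 of length 4, 9 of length 5, 9 of length 6. Total 28.

28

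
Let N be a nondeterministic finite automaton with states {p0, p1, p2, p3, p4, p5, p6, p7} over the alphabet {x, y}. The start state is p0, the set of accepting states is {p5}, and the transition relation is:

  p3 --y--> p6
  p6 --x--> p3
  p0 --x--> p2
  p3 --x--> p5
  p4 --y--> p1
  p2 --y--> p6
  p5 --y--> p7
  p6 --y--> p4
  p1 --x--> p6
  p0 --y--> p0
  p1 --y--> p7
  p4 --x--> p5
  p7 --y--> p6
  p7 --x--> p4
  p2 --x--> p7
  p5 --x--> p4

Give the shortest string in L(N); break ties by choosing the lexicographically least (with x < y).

A breadth-first search from p0 reaches an accepting state first via the path p0 → p2 → p7 → p4 → p5 on input xxxx.
No string of length < 4 is accepted (BFS exhausts all shorter strings without reaching an accepting state), and xxxx is the lexicographically least accepting string of length 4.

xxxx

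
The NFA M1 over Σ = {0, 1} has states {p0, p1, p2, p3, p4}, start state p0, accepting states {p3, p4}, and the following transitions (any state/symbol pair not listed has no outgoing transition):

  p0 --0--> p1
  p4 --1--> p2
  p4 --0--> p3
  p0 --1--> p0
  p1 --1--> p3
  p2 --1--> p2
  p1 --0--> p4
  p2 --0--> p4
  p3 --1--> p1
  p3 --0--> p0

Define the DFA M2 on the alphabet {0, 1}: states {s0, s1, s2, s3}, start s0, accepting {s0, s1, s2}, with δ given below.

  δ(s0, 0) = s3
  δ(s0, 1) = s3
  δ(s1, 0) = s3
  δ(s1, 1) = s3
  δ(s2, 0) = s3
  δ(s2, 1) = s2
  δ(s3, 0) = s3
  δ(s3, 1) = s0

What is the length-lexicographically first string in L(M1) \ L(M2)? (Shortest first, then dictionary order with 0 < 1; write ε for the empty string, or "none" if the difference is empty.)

00

The string 00 is accepted by M1 but not by M2.
No shorter string lies in the difference, and 00 is the lexicographically first length-2 string in L(M1) \ L(M2).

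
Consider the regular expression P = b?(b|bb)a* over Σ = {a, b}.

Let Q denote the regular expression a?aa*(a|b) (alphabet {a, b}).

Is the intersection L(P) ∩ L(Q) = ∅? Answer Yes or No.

Converting the expression P to a DFA (subset construction, then merging equivalent states) gives the minimal DFA with states {p0, p1, p2, p3, p4}, start state p0, accepting states {p2, p3, p4} and transitions p0: a→p1, b→p2; p1: a→p1, b→p1; p2: a→p3, b→p4; p3: a→p3, b→p1; p4: a→p3, b→p3.
Converting the expression Q to a DFA (subset construction, then merging equivalent states) gives the minimal DFA with states {q0, q1, q2, q3, q4}, start state q0, accepting states {q3, q4} and transitions q0: a→q1, b→q2; q1: a→q3, b→q4; q2: a→q2, b→q2; q3: a→q3, b→q4; q4: a→q2, b→q2.
Exploring the product automaton P × Q from the start pair (p0, q0), following both machines on each input symbol, reaches 8 state pairs: (p0, q0), (p1, q1), (p2, q2), (p1, q3), (p1, q4), (p3, q2), (p4, q2), (p1, q2).
P accepts in {p2, p3, p4} and Q accepts in {q3, q4}; no reachable pair has both components accepting, so no string drives both machines to acceptance simultaneously and L(P) ∩ L(Q) = ∅.
So no string is accepted by both, and the intersection is empty.

Yes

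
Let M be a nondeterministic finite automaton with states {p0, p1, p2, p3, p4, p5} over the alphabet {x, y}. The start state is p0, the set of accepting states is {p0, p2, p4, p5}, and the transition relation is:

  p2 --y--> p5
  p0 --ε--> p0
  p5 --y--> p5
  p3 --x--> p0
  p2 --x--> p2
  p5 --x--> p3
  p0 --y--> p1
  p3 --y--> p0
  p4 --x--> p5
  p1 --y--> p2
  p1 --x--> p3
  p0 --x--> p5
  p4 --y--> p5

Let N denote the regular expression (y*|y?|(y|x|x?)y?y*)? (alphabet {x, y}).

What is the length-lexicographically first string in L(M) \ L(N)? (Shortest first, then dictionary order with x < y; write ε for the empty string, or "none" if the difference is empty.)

xxx

The string xxx is accepted by M but not by N.
No shorter string lies in the difference, and xxx is the lexicographically first length-3 string in L(M) \ L(N).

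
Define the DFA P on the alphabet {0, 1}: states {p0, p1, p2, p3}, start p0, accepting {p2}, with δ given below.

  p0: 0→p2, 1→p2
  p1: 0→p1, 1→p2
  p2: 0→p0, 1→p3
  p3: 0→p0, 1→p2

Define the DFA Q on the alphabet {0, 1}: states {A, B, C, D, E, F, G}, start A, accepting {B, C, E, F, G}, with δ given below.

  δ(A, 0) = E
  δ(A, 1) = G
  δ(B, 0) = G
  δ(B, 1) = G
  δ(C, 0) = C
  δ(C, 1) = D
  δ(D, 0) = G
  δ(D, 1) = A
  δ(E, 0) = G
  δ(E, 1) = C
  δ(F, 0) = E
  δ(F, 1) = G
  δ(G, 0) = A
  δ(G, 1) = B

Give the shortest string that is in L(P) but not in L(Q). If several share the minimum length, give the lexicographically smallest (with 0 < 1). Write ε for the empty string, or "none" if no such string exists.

The string 000 is accepted by P but not by Q.
No shorter string lies in the difference, and 000 is the lexicographically first length-3 string in L(P) \ L(Q).

000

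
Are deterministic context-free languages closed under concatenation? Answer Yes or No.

Take L₁ = {ε, c} (finite, hence regular and DCFL) and L₂ = {c aⁿbⁿ : n≥0} ∪ {cc aⁿb²ⁿ : n≥0} (a DCFL: the number of leading c's tells the DPDA whether to pop one stack symbol per b or per two b's). Then L₁L₂ ∩ cca⁺b* = {cc aⁿbⁿ : n≥1} ∪ {cc aⁿb²ⁿ : n≥1}. If L₁L₂ were a DCFL, so would be this intersection with a regular set, and a DPDA for it started from its configuration after reading cc would accept {aⁿbⁿ : n≥1} ∪ {aⁿb²ⁿ : n≥1}, which no deterministic PDA accepts (a DPDA for it would have a single run on aⁿb²ⁿ, accepting after the prefix aⁿbⁿ and accepting again after n more b's; an ordinary PDA that simulates it on a's and b's and, at any moment when it is accepting, may switch to reading only a fresh letter d while feeding each d to the simulation as a b, would accept aⁱbʲdᵏ (k≥1) exactly when both aⁱbʲ and aⁱbʲ⁺ᵏ are in the language, i.e. its language intersected with the regular set a*b*d⁺ would be exactly {aⁿbⁿdⁿ : n≥1} — impossible, since context-free languages are closed under intersection with regular sets and {aⁿbⁿdⁿ} is not context-free). Hence L₁L₂ is not a DCFL.

No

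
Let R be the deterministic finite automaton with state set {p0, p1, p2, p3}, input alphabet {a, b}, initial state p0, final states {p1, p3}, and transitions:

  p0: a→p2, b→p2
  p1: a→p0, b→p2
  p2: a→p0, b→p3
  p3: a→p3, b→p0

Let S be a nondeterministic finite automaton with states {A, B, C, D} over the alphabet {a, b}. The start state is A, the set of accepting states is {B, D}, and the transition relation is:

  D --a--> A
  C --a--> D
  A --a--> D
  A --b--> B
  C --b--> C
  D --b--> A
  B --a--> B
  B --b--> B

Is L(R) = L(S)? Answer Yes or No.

The string ab is accepted by R but rejected by S.
So L(R) ≠ L(S).

No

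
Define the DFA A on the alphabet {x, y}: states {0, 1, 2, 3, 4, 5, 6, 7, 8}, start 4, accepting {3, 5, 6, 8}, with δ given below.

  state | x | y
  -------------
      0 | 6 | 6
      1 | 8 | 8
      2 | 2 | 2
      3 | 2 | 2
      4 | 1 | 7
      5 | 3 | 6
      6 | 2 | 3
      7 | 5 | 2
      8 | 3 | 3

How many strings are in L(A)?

The useful subgraph on states {1, 3, 4, 5, 6, 7, 8} is acyclic, so L(A) is finite; the longest accepting path visits 5 useful states, giving maximum string length 4.
Counting accepting paths from 4 by length: 3 of length 2, 6 of length 3, 1 of length 4. Total 10.

10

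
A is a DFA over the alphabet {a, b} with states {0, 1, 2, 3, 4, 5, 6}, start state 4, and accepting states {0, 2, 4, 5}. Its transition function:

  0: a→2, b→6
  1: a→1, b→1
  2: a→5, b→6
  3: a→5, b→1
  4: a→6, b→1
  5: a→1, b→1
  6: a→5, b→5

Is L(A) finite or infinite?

The useful states (reachable from 4 and able to reach an accepting state) are {4, 5, 6}.
Restricted to these states the transition graph has no cycle, so every accepting path has bounded length and L is finite.

finite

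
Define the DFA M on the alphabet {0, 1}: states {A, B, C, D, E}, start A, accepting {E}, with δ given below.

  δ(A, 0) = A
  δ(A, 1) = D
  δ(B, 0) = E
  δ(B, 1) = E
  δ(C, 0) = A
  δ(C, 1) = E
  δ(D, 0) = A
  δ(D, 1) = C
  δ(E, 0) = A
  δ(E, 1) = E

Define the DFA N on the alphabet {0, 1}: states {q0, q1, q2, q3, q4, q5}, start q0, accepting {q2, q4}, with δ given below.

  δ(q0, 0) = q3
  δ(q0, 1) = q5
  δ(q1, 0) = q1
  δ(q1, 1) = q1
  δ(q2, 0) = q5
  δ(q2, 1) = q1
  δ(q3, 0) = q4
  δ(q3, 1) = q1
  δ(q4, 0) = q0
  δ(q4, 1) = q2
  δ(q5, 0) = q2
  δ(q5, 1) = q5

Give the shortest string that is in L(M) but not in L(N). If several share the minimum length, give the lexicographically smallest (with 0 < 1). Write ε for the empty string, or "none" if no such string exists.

111

The string 111 is accepted by M but not by N.
No shorter string lies in the difference, and 111 is the lexicographically first length-3 string in L(M) \ L(N).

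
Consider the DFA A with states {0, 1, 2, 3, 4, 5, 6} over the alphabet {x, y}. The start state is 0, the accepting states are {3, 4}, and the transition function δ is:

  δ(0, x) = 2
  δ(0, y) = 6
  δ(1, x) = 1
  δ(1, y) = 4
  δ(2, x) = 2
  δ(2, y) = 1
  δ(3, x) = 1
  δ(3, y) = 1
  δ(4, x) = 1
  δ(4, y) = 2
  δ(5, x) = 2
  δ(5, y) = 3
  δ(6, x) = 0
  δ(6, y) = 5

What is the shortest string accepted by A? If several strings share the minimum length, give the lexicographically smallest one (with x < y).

A breadth-first search from 0 reaches an accepting state first via the path 0 → 2 → 1 → 4 on input xyy.
No string of length < 3 is accepted (BFS exhausts all shorter strings without reaching an accepting state), and xyy is the lexicographically least accepting string of length 3.

xyy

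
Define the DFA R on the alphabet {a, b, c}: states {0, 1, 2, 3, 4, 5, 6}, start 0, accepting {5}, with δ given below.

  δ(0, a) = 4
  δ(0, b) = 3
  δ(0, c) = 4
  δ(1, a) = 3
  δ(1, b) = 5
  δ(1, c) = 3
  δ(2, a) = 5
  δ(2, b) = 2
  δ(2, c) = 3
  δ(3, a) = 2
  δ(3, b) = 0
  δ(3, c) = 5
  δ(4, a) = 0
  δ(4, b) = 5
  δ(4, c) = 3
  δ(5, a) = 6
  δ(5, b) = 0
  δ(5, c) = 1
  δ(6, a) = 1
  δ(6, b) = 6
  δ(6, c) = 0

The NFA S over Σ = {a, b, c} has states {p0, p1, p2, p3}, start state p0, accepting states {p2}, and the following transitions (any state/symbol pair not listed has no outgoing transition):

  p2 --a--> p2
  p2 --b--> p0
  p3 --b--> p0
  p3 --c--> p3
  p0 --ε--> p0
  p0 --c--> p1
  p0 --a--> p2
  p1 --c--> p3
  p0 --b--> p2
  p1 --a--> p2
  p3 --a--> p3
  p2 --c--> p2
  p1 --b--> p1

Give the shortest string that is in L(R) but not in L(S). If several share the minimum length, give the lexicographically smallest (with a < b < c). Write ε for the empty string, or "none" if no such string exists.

ab

The string ab is accepted by R but not by S.
No shorter string lies in the difference, and ab is the lexicographically first length-2 string in L(R) \ L(S).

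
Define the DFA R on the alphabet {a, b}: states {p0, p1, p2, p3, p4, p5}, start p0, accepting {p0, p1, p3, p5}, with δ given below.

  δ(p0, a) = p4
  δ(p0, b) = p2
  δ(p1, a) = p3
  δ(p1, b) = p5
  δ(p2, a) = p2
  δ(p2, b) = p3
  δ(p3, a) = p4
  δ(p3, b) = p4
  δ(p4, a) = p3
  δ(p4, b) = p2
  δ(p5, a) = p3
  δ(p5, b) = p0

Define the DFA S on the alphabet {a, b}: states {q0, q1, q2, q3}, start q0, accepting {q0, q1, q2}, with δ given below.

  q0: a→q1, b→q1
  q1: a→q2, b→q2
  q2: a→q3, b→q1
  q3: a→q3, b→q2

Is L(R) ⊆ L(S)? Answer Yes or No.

No

The string aaaa is in L(R) but not in L(S).
So L(R) ⊄ L(S).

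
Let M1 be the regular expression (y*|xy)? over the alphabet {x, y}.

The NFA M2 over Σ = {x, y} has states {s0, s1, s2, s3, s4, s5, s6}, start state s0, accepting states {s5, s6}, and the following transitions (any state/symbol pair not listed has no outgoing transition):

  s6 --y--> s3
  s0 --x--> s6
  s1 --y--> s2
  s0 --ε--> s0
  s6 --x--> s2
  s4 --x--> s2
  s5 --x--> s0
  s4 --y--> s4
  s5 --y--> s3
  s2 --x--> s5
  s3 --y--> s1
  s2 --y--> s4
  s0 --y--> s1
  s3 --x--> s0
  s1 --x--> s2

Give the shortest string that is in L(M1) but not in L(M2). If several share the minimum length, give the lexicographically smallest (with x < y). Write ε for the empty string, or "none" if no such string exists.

ε

The empty string ε is accepted by M1 but not by M2.
Since ε is the unique shortest string, it is the required witness.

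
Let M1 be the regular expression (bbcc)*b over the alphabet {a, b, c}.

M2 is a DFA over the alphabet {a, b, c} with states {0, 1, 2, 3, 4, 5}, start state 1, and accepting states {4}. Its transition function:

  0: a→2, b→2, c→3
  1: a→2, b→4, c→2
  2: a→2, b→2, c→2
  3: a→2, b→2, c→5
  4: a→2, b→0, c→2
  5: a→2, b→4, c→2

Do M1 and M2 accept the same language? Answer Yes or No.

Converting the expression M1 to a DFA (subset construction, then merging equivalent states) gives the minimal DFA with states {r0, r1, r2, r3, r4}, start state r0, accepting states {r2} and transitions r0: a→r1, b→r2, c→r1; r1: a→r1, b→r1, c→r1; r2: a→r1, b→r3, c→r1; r3: a→r1, b→r1, c→r4; r4: a→r1, b→r1, c→r0.
Exploring the product automaton M1 × M2 from the start pair (r0, 1), following both machines on each input symbol, reaches 6 state pairs: (r0, 1), (r1, 2), (r2, 4), (r3, 0), (r4, 3), (r0, 5).
M1 accepts in {r2} and M2 accepts in {4}. In every reachable pair the two components are either both accepting — (r2, 4) — or both non-accepting, so no string is accepted by exactly one of the machines: L(M1) \ L(M2) and L(M2) \ L(M1) are both empty.
Hence every string is accepted by M1 iff it is accepted by M2, and the two languages coincide.

Yes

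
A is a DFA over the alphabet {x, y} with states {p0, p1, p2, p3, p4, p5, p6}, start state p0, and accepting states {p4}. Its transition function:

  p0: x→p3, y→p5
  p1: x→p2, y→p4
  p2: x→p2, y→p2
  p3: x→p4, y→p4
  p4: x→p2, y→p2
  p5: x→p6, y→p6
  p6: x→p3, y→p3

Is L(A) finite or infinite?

finite

The useful states (reachable from p0 and able to reach an accepting state) are {p0, p3, p4, p5, p6}.
Restricted to these states the transition graph has no cycle, so every accepting path has bounded length and L is finite.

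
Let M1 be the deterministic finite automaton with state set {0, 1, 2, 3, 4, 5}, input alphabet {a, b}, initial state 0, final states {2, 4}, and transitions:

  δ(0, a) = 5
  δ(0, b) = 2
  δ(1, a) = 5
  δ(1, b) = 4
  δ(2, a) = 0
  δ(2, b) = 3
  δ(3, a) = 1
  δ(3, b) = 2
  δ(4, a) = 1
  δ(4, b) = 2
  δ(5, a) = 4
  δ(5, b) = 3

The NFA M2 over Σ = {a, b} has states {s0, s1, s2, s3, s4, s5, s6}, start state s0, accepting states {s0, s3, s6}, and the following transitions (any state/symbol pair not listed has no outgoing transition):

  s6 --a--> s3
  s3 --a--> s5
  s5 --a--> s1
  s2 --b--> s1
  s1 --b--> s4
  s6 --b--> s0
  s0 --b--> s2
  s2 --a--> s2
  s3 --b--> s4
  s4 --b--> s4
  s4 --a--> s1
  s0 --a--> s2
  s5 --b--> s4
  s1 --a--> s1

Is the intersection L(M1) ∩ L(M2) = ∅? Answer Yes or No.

Exploring the product automaton M1 × M2 from the start pair (0, s0), following both machines on each input symbol, reaches 15 state pairs: (0, s0), (5, s2), (2, s2), (4, s2), (3, s1), (0, s2), (1, s2), (2, s1), (1, s1), (2, s4), (4, s1), (0, s1), (3, s4), (5, s1), (4, s4).
M1 accepts in {2, 4} and M2 accepts in {s0, s3, s6}; no reachable pair has both components accepting, so no string drives both machines to acceptance simultaneously and L(M1) ∩ L(M2) = ∅.
So no string is accepted by both, and the intersection is empty.

Yes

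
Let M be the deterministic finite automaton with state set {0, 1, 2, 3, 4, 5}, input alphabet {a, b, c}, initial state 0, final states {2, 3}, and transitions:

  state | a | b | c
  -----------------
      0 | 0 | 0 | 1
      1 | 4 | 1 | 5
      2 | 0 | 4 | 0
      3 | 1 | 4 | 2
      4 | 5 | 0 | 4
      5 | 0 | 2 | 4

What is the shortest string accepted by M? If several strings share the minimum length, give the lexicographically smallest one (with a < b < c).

ccb

A breadth-first search from 0 reaches an accepting state first via the path 0 → 1 → 5 → 2 on input ccb.
No string of length < 3 is accepted (BFS exhausts all shorter strings without reaching an accepting state), and ccb is the lexicographically least accepting string of length 3.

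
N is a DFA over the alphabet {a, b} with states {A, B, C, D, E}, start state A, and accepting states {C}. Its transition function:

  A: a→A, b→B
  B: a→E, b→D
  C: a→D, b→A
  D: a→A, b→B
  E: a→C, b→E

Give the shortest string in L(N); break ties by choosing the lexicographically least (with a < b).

A breadth-first search from A reaches an accepting state first via the path A → B → E → C on input baa.
No string of length < 3 is accepted (BFS exhausts all shorter strings without reaching an accepting state), and baa is the lexicographically least accepting string of length 3.

baa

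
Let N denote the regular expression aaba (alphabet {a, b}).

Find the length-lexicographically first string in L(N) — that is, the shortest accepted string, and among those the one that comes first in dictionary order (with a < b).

By inspection of the expression, no string of length less than 4 matches, and aaba is the lexicographically first match of length 4.

aaba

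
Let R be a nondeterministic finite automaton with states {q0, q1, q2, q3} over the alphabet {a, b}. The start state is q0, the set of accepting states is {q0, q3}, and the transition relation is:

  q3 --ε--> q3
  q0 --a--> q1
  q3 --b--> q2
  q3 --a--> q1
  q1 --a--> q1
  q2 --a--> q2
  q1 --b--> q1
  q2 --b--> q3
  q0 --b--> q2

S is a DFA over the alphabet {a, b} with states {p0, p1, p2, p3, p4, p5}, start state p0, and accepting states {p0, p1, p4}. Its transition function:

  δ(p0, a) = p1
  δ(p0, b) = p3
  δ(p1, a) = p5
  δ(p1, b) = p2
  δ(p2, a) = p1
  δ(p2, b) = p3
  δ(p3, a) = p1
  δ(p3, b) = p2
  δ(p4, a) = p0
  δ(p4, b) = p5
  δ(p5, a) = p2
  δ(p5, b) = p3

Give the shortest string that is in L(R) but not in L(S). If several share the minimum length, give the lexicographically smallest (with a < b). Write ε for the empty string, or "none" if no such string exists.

The string bb is accepted by R but not by S.
No shorter string lies in the difference, and bb is the lexicographically first length-2 string in L(R) \ L(S).

bb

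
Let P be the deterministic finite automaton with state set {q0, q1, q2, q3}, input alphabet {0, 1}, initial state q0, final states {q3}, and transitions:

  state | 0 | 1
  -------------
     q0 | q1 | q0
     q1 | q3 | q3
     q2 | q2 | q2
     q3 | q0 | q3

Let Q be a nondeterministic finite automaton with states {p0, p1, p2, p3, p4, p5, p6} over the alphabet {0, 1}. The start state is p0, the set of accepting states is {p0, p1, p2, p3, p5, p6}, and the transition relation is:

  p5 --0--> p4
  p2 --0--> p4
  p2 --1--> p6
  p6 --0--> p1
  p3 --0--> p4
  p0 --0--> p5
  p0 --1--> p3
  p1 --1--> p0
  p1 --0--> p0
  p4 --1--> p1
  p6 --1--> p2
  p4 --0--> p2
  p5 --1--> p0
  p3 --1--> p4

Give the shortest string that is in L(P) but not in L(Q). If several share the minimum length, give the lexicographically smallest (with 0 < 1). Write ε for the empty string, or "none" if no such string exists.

00

The string 00 is accepted by P but not by Q.
No shorter string lies in the difference, and 00 is the lexicographically first length-2 string in L(P) \ L(Q).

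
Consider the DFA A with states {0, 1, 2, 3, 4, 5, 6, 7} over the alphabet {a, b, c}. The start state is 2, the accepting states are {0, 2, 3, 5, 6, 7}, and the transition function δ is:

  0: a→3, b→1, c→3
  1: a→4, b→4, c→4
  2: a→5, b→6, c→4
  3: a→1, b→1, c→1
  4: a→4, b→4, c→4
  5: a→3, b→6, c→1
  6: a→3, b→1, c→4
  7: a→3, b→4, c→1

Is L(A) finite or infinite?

finite

The useful states (reachable from 2 and able to reach an accepting state) are {2, 3, 5, 6}.
Restricted to these states the transition graph has no cycle, so every accepting path has bounded length and L is finite.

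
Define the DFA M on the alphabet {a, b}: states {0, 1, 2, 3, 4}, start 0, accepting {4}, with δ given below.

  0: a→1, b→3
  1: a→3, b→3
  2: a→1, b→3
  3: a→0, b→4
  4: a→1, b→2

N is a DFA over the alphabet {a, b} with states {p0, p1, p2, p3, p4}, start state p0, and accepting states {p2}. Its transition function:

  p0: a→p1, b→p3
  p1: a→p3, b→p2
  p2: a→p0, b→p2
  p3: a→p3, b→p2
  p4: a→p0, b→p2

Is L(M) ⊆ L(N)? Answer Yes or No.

Yes

Exploring the product automaton M × N from the start pair (0, p0), following both machines on each input symbol, reaches 10 state pairs: (0, p0), (1, p1), (3, p3), (3, p2), (0, p3), (4, p2), (1, p3), (1, p0), (2, p2), (3, p1).
M accepts in {4} and N accepts in {p2}. The reachable pairs whose M-component is accepting are (4, p2); in each of them the N-component is accepting too, so the product for L(M) \ L(N) (M-component accepting, N-component rejecting) has no reachable accepting pair and the difference is empty.
Hence every string in L(M) is also in L(N).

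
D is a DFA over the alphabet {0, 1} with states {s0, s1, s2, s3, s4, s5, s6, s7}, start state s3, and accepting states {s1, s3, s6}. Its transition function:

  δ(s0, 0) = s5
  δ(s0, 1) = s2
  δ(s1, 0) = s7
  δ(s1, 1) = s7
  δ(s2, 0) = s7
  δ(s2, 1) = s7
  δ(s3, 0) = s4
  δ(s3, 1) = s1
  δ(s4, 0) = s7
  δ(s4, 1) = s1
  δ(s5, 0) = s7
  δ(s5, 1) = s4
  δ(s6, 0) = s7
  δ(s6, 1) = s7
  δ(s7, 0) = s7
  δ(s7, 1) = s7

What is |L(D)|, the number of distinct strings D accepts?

The useful subgraph on states {s1, s3, s4} is acyclic, so L(D) is finite; the longest accepting path visits 3 useful states, giving maximum string length 2.
Counting accepting paths from s3 by length: 1 of length 0, 1 of length 1, 1 of length 2. Total 3.

3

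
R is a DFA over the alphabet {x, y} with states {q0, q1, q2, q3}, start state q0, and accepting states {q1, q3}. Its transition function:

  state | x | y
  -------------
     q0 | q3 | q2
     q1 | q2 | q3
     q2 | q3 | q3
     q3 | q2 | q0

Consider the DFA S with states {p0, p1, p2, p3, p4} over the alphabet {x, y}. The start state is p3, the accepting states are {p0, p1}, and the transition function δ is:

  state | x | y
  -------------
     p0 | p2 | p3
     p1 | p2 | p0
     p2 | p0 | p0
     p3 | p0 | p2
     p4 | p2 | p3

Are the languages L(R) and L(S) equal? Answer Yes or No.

Exploring the product automaton R × S from the start pair (q0, p3), following both machines on each input symbol, reaches 3 state pairs: (q0, p3), (q3, p0), (q2, p2).
R accepts in {q1, q3} and S accepts in {p0, p1}. In every reachable pair the two components are either both accepting — (q3, p0) — or both non-accepting, so no string is accepted by exactly one of the machines: L(R) \ L(S) and L(S) \ L(R) are both empty.
Hence every string is accepted by R iff it is accepted by S, and the two languages coincide.

Yes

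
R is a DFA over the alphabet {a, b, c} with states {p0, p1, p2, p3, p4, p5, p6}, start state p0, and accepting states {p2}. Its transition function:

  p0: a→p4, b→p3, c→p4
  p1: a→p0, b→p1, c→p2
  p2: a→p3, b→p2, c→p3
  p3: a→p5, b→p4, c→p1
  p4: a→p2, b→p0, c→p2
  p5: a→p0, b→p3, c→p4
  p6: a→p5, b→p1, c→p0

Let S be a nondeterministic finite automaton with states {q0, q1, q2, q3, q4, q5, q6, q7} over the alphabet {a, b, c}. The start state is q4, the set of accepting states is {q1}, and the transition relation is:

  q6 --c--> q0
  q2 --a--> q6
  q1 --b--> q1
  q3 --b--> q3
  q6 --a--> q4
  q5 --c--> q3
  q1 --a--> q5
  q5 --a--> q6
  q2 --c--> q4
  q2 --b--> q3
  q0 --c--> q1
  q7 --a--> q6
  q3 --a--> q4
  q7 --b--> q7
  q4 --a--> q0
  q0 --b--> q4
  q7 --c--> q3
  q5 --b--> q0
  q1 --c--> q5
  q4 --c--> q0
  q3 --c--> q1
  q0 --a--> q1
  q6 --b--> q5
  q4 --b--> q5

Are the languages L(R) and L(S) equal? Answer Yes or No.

Yes

Exploring the product automaton R × S from the start pair (p0, q4), following both machines on each input symbol, reaches 6 state pairs: (p0, q4), (p4, q0), (p3, q5), (p2, q1), (p5, q6), (p1, q3).
R accepts in {p2} and S accepts in {q1}. In every reachable pair the two components are either both accepting — (p2, q1) — or both non-accepting, so no string is accepted by exactly one of the machines: L(R) \ L(S) and L(S) \ L(R) are both empty.
Hence every string is accepted by R iff it is accepted by S, and the two languages coincide.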